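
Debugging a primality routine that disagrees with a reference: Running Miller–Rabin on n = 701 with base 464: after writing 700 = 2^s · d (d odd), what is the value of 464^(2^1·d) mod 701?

n − 1 = 700 = 2^2 · 175, so s = 2 and d = 175.
x_0 = 464^175 mod 701 = 1.
x_1 = 1^2 mod 701 = 1.

1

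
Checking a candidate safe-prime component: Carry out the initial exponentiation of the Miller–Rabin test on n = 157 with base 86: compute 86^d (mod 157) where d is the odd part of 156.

n − 1 = 156 = 2^2 · 39, so s = 2 and d = 39.
86^39 mod 157 = 156.

156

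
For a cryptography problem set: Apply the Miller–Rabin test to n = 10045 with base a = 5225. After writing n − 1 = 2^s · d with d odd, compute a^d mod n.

3380

n − 1 = 10044 = 2^2 · 2511, so s = 2 and d = 2511.
5225^2511 mod 10045 = 3380.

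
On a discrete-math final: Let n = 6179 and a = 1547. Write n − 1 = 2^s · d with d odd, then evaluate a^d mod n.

6019

n − 1 = 6178 = 2^1 · 3089, so s = 1 and d = 3089.
Repeated squaring mod 6179: 1547^1 ≡ 1547, 1547^2 ≡ 1936, 1547^4 ≡ 3622, 1547^8 ≡ 867, 1547^16 ≡ 4030, 1547^32 ≡ 2488, 1547^64 ≡ 4965, 1547^128 ≡ 3194, 1547^256 ≡ 107, 1547^512 ≡ 5270, 1547^1024 ≡ 4474, 1547^2048 ≡ 2895.
3089 = 2048 + 1024 + 16 + 1, so 1547^3089 ≡ 2895·4474·4030·1547 ≡ 6019 (mod 6179).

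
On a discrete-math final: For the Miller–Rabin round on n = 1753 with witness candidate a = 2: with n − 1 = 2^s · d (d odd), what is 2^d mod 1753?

n − 1 = 1752 = 2^3 · 219, so s = 3 and d = 219.
By repeated squaring, 2^219 ≡ 1752 (mod 1753).

1752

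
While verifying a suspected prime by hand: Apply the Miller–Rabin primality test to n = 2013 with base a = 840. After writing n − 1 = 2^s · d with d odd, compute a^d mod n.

n − 1 = 2012 = 2^2 · 503, so s = 2 and d = 503.
840^503 mod 2013 = 867.

867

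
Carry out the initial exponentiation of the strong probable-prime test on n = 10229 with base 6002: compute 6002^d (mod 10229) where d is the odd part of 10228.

9584

n − 1 = 10228 = 2^2 · 2557, so s = 2 and d = 2557.
6002^2557 mod 10229 = 9584.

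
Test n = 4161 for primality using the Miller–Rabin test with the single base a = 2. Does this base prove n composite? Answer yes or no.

yes

n − 1 = 4160 = 2^6 · 65, so s = 6 and d = 65.
x_0 = 2^65 mod 4161 = 2048.
x_0 is neither 1 nor 4160, so continue squaring.
x_1 = 2048^2 mod 4161 = 16.
x_2 = 16^2 mod 4161 = 256.
x_3 = 256^2 mod 4161 = 3121.
x_4 = 3121^2 mod 4161 = 3901.
x_5 = 3901^2 mod 4161 = 1024.
Reached i = s−1 = 5 without hitting −1: 2 is a Miller–Rabin witness and 4161 is composite.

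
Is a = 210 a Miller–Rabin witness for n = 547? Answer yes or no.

no

n − 1 = 546 = 2^1 · 273, so s = 1 and d = 273.
x_0 = 210^273 mod 547 = 1.
x_0 = 1, so 210 is not a witness.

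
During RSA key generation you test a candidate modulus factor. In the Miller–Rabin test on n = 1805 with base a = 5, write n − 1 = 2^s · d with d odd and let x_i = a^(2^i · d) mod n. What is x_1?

1640

n − 1 = 1804 = 2^2 · 451, so s = 2 and d = 451.
x_0 = 5^451 mod 1805 = 1430.
x_1 = 1430^2 mod 1805 = 1640.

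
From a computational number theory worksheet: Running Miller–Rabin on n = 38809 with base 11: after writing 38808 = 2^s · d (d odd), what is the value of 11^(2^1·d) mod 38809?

n − 1 = 38808 = 2^3 · 4851, so s = 3 and d = 4851.
Repeated squaring mod 38809: 11^1 ≡ 11, 11^2 ≡ 121, 11^4 ≡ 14641, 11^8 ≡ 16774, 11^16 ≡ 1826, 11^32 ≡ 35511, 11^64 ≡ 10284, 11^128 ≡ 6131, 11^256 ≡ 22049, 11^512 ≡ 36867, 11^1024 ≡ 6891, 11^2048 ≡ 22474, 11^4096 ≡ 20350.
4851 = 4096 + 512 + 128 + 64 + 32 + 16 + 2 + 1, so 11^4851 ≡ 20350·36867·6131·10284·35511·1826·121·11 ≡ 37838 (mod 38809).
x_0 = 37838.
x_1 = 37838^2 mod 38809 = 11425.

11425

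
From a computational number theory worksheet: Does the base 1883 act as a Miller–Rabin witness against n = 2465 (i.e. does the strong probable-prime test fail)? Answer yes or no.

no

n − 1 = 2464 = 2^5 · 77, so s = 5 and d = 77.
x_0 = 1883^77 mod 2465 = 1288.
x_0 is neither 1 nor 2464, so continue squaring.
x_1 = 1288^2 mod 2465 = 2464.
x_1 ≡ −1, so 1883 is not a witness.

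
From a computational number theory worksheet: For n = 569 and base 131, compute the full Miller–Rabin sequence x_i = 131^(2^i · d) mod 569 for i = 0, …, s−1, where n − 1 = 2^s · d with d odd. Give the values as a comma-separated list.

n − 1 = 568 = 2^3 · 71, so s = 3 and d = 71.
x_0 = 131^71 mod 569 = 483.
x_1 = 483^2 mod 569 = 568.
x_2 = 568^2 mod 569 = 1.

483, 568, 1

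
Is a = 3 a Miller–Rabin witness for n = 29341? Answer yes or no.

n − 1 = 29340 = 2^2 · 7335, so s = 2 and d = 7335.
Repeated squaring mod 29341: 3^1 ≡ 3, 3^2 ≡ 9, 3^4 ≡ 81, 3^8 ≡ 6561, 3^16 ≡ 3474, 3^32 ≡ 9525, 3^64 ≡ 3253, 3^128 ≡ 19249, 3^256 ≡ 5853, 3^512 ≡ 16662, 3^1024 ≡ 27043, 3^2048 ≡ 28765, 3^4096 ≡ 9025.
7335 = 4096 + 2048 + 1024 + 128 + 32 + 4 + 2 + 1, so 3^7335 ≡ 9025·28765·27043·19249·9525·81·9·3 ≡ 22569 (mod 29341).
x_0 = 3^7335 mod 29341 = 22569.
x_0 is neither 1 nor 29340, so continue squaring.
x_1 = 22569^2 mod 29341 = 1.
x_1 = 1 but x_0 ≠ ±1, a nontrivial square root of 1 — 3 is a witness and 29341 is composite.

yes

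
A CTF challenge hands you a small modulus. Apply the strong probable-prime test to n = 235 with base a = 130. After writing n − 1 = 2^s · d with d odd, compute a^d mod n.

215

n − 1 = 234 = 2^1 · 117, so s = 1 and d = 117.
Repeated squaring mod 235: 130^1 ≡ 130, 130^2 ≡ 215, 130^4 ≡ 165, 130^8 ≡ 200, 130^16 ≡ 50, 130^32 ≡ 150, 130^64 ≡ 175.
117 = 64 + 32 + 16 + 4 + 1, so 130^117 ≡ 175·150·50·165·130 ≡ 215 (mod 235).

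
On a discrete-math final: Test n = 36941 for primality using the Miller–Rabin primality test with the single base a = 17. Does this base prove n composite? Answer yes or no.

yes

n − 1 = 36940 = 2^2 · 9235, so s = 2 and d = 9235.
Repeated squaring mod 36941: 17^1 ≡ 17, 17^2 ≡ 289, 17^4 ≡ 9639, 17^8 ≡ 3706, 17^16 ≡ 29325, 17^32 ≡ 6086, 17^64 ≡ 24514, 17^128 ≡ 16949, 17^256 ≡ 15385, 17^512 ≡ 17238, 17^1024 ≡ 32181, 17^2048 ≡ 12767, 17^4096 ≡ 12597, 17^8192 ≡ 22814.
9235 = 8192 + 1024 + 16 + 2 + 1, so 17^9235 ≡ 22814·32181·29325·289·17 ≡ 6188 (mod 36941).
x_0 = 17^9235 mod 36941 = 6188.
x_0 is neither 1 nor 36940, so continue squaring.
x_1 = 6188^2 mod 36941 = 20468.
Reached i = s−1 = 1 without hitting −1: 17 is a Miller–Rabin witness and 36941 is composite.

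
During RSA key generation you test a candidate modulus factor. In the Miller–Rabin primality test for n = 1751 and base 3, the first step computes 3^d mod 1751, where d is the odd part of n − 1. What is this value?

n − 1 = 1750 = 2^1 · 875, so s = 1 and d = 875.
3^875 mod 1751 = 1061.

1061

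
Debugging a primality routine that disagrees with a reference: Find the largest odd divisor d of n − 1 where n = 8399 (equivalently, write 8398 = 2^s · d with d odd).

Halving: 8398 → 4199; 4199 is odd.
So 8398 = 2^1 · 4199.

4199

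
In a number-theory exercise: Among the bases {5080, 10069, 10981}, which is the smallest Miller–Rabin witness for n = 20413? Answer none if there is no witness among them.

n − 1 = 20412 = 2^2 · 5103, so s = 2 and d = 5103.
Base 5080: x_0 = 5080^5103 mod 20413 = 4482. x_0 is neither 1 nor 20412, so continue squaring. x_1 = 4482^2 mod 20413 = 1932. Reached i = s−1 = 1 without hitting −1: 5080 is a Miller–Rabin witness and 20413 is composite.
Base 10069: x_0 = 10069^5103 mod 20413 = 8785. x_0 is neither 1 nor 20412, so continue squaring. x_1 = 8785^2 mod 20413 = 15085. Reached i = s−1 = 1 without hitting −1: 10069 is a Miller–Rabin witness and 20413 is composite.
Base 10981: x_0 = 10981^5103 mod 20413 = 6083. x_0 is neither 1 nor 20412, so continue squaring. x_1 = 6083^2 mod 20413 = 14533. Reached i = s−1 = 1 without hitting −1: 10981 is a Miller–Rabin witness and 20413 is composite.
The smallest witness among the given bases is 5080.

5080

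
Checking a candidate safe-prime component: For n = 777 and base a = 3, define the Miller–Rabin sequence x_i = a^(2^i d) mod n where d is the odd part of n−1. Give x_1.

534

n − 1 = 776 = 2^3 · 97, so s = 3 and d = 97.
x_0 = 3^97 mod 777 = 633.
x_1 = 633^2 mod 777 = 534.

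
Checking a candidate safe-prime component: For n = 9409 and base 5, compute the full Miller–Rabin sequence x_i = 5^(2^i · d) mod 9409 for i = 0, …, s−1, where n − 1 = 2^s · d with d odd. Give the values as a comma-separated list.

2106, 3597, 1034, 5939, 6789, 5239

n − 1 = 9408 = 2^6 · 147, so s = 6 and d = 147.
x_0 = 5^147 mod 9409 = 2106.
x_1 = 2106^2 mod 9409 = 3597.
x_2 = 3597^2 mod 9409 = 1034.
x_3 = 1034^2 mod 9409 = 5939.
x_4 = 5939^2 mod 9409 = 6789.
x_5 = 6789^2 mod 9409 = 5239.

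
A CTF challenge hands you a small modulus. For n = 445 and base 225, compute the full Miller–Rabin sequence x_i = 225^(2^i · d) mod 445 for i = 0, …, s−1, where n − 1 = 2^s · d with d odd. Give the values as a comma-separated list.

n − 1 = 444 = 2^2 · 111, so s = 2 and d = 111.
x_0 = 225^111 mod 445 = 220.
x_1 = 220^2 mod 445 = 340.

220, 340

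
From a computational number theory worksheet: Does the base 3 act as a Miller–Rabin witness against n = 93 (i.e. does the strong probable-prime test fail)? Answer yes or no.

n − 1 = 92 = 2^2 · 23, so s = 2 and d = 23.
x_0 = 3^23 mod 93 = 42.
x_0 is neither 1 nor 92, so continue squaring.
x_1 = 42^2 mod 93 = 90.
Reached i = s−1 = 1 without hitting −1: 3 is a Miller–Rabin witness and 93 is composite.

yes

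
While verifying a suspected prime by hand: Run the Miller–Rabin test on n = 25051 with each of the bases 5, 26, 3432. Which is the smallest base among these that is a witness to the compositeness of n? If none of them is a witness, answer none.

5

n − 1 = 25050 = 2^1 · 12525, so s = 1 and d = 12525.
Base 5: x_0 = 5^12525 mod 25051 = 10054. x_0 ∉ {1, 25050} and s = 1, so 5 is a Miller–Rabin witness and 25051 is composite.
Base 26: x_0 = 26^12525 mod 25051 = 3471. x_0 ∉ {1, 25050} and s = 1, so 26 is a Miller–Rabin witness and 25051 is composite.
Base 3432: x_0 = 3432^12525 mod 25051 = 8320. x_0 ∉ {1, 25050} and s = 1, so 3432 is a Miller–Rabin witness and 25051 is composite.
The smallest witness among the given bases is 5.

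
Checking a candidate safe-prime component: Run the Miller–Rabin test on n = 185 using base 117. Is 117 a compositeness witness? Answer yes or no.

no

n − 1 = 184 = 2^3 · 23, so s = 3 and d = 23.
Repeated squaring mod 185: 117^1 ≡ 117, 117^2 ≡ 184, 117^4 ≡ 1, 117^8 ≡ 1, 117^16 ≡ 1.
23 = 16 + 4 + 2 + 1, so 117^23 ≡ 1·1·184·117 ≡ 68 (mod 185).
x_0 = 117^23 mod 185 = 68.
x_0 is neither 1 nor 184, so continue squaring.
x_1 = 68^2 mod 185 = 184.
x_1 ≡ −1, so 117 is not a witness.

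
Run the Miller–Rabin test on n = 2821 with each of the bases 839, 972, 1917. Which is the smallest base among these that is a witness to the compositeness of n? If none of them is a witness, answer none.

839

n − 1 = 2820 = 2^2 · 705, so s = 2 and d = 705.
Base 839: x_0 = 839^705 mod 2821 = 125. x_0 is neither 1 nor 2820, so continue squaring. x_1 = 125^2 mod 2821 = 1520. Reached i = s−1 = 1 without hitting −1: 839 is a Miller–Rabin witness and 2821 is composite.
Base 972: x_0 = 972^705 mod 2821 = 2820. x_0 = 2820 ≡ −1, so 972 is not a witness.
Base 1917: x_0 = 1917^705 mod 2821 = 1084. x_0 is neither 1 nor 2820, so continue squaring. x_1 = 1084^2 mod 2821 = 1520. Reached i = s−1 = 1 without hitting −1: 1917 is a Miller–Rabin witness and 2821 is composite.
The smallest witness among the given bases is 839.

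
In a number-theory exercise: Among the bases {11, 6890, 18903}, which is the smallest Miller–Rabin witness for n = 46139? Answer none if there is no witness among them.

11

n − 1 = 46138 = 2^1 · 23069, so s = 1 and d = 23069.
Base 11: x_0 = 11^23069 mod 46139 = 6428. x_0 ∉ {1, 46138} and s = 1, so 11 is a Miller–Rabin witness and 46139 is composite.
Base 6890: x_0 = 6890^23069 mod 46139 = 29771. x_0 ∉ {1, 46138} and s = 1, so 6890 is a Miller–Rabin witness and 46139 is composite.
Base 18903: x_0 = 18903^23069 mod 46139 = 21476. x_0 ∉ {1, 46138} and s = 1, so 18903 is a Miller–Rabin witness and 46139 is composite.
The smallest witness among the given bases is 11.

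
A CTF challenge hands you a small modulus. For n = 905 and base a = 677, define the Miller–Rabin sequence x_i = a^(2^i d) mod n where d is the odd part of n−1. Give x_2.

n − 1 = 904 = 2^3 · 113, so s = 3 and d = 113.
By repeated squaring, 677^113 ≡ 247 (mod 905).
x_0 = 247.
x_1 = 247^2 mod 905 = 374.
x_2 = 374^2 mod 905 = 506.

506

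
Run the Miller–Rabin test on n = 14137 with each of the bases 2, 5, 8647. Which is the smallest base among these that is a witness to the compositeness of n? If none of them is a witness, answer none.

n − 1 = 14136 = 2^3 · 1767, so s = 3 and d = 1767.
Base 2: x_0 = 2^1767 mod 14137 = 4449. x_0 is neither 1 nor 14136, so continue squaring. x_1 = 4449^2 mod 14137 = 1801. x_2 = 1801^2 mod 14137 = 6228. Reached i = s−1 = 2 without hitting −1: 2 is a Miller–Rabin witness and 14137 is composite.
Base 5: x_0 = 5^1767 mod 14137 = 13939. x_0 is neither 1 nor 14136, so continue squaring. x_1 = 13939^2 mod 14137 = 10930. x_2 = 10930^2 mod 14137 = 7250. Reached i = s−1 = 2 without hitting −1: 5 is a Miller–Rabin witness and 14137 is composite.
Base 8647: x_0 = 8647^1767 mod 14137 = 9171. x_0 is neither 1 nor 14136, so continue squaring. x_1 = 9171^2 mod 14137 = 6228. x_2 = 6228^2 mod 14137 = 10193. Reached i = s−1 = 2 without hitting −1: 8647 is a Miller–Rabin witness and 14137 is composite.
The smallest witness among the given bases is 2.

2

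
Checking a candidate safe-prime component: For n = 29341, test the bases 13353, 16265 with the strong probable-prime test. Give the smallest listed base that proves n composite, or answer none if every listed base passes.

13353

n − 1 = 29340 = 2^2 · 7335, so s = 2 and d = 7335.
Base 13353: x_0 = 13353^7335 mod 29341 = 28010. x_0 is neither 1 nor 29340, so continue squaring. x_1 = 28010^2 mod 29341 = 11101. Reached i = s−1 = 1 without hitting −1: 13353 is a Miller–Rabin witness and 29341 is composite.
Base 16265: x_0 = 16265^7335 mod 29341 = 15127. x_0 is neither 1 nor 29340, so continue squaring. x_1 = 15127^2 mod 29341 = 25011. Reached i = s−1 = 1 without hitting −1: 16265 is a Miller–Rabin witness and 29341 is composite.
The smallest witness among the given bases is 13353.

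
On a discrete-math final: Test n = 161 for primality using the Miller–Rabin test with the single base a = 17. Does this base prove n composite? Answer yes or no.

n − 1 = 160 = 2^5 · 5, so s = 5 and d = 5.
x_0 = 17^5 mod 161 = 159.
x_0 is neither 1 nor 160, so continue squaring.
x_1 = 159^2 mod 161 = 4.
x_2 = 4^2 mod 161 = 16.
x_3 = 16^2 mod 161 = 95.
x_4 = 95^2 mod 161 = 9.
Reached i = s−1 = 4 without hitting −1: 17 is a Miller–Rabin witness and 161 is composite.

yes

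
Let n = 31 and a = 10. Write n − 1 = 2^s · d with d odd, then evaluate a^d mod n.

n − 1 = 30 = 2^1 · 15, so s = 1 and d = 15.
10^15 mod 31 = 1.

1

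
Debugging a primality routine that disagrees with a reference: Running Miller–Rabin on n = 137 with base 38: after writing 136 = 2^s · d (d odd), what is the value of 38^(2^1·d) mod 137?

1

n − 1 = 136 = 2^3 · 17, so s = 3 and d = 17.
Repeated squaring mod 137: 38^1 ≡ 38, 38^2 ≡ 74, 38^4 ≡ 133, 38^8 ≡ 16, 38^16 ≡ 119.
17 = 16 + 1, so 38^17 ≡ 119·38 ≡ 1 (mod 137).
x_0 = 1.
x_1 = 1^2 mod 137 = 1.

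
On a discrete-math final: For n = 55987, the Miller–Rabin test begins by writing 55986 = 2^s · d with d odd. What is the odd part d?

Halving: 55986 → 27993; 27993 is odd.
So 55986 = 2^1 · 27993.

27993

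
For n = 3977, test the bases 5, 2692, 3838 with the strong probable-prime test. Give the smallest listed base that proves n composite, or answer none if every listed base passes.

5

n − 1 = 3976 = 2^3 · 497, so s = 3 and d = 497.
Base 5: x_0 = 5^497 mod 3977 = 1538. x_0 is neither 1 nor 3976, so continue squaring. x_1 = 1538^2 mod 3977 = 3106. x_2 = 3106^2 mod 3977 = 3011. Reached i = s−1 = 2 without hitting −1: 5 is a Miller–Rabin witness and 3977 is composite.
Base 2692: x_0 = 2692^497 mod 3977 = 2610. x_0 is neither 1 nor 3976, so continue squaring. x_1 = 2610^2 mod 3977 = 3476. x_2 = 3476^2 mod 3977 = 450. Reached i = s−1 = 2 without hitting −1: 2692 is a Miller–Rabin witness and 3977 is composite.
Base 3838: x_0 = 3838^497 mod 3977 = 236. x_0 is neither 1 nor 3976, so continue squaring. x_1 = 236^2 mod 3977 = 18. x_2 = 18^2 mod 3977 = 324. Reached i = s−1 = 2 without hitting −1: 3838 is a Miller–Rabin witness and 3977 is composite.
The smallest witness among the given bases is 5.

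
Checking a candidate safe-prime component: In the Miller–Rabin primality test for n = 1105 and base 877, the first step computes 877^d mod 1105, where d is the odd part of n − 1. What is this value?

57

n − 1 = 1104 = 2^4 · 69, so s = 4 and d = 69.
877^69 mod 1105 = 57.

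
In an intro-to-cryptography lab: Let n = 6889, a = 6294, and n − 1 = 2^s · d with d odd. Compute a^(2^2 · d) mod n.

3902

n − 1 = 6888 = 2^3 · 861, so s = 3 and d = 861.
x_0 = 6294^861 mod 6889 = 6143.
x_1 = 6143^2 mod 6889 = 5396.
x_2 = 5396^2 mod 6889 = 3902.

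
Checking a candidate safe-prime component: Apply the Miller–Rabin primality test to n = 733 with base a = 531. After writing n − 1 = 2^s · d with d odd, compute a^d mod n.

n − 1 = 732 = 2^2 · 183, so s = 2 and d = 183.
Repeated squaring mod 733: 531^1 ≡ 531, 531^2 ≡ 489, 531^4 ≡ 163, 531^8 ≡ 181, 531^16 ≡ 509, 531^32 ≡ 332, 531^64 ≡ 274, 531^128 ≡ 310.
183 = 128 + 32 + 16 + 4 + 2 + 1, so 531^183 ≡ 310·332·509·163·489·531 ≡ 732 (mod 733).

732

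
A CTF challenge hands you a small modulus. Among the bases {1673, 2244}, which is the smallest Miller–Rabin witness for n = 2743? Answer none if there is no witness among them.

2244

n − 1 = 2742 = 2^1 · 1371, so s = 1 and d = 1371.
Base 1673: x_0 = 1673^1371 mod 2743 = 1. x_0 = 1, so 1673 is not a witness.
Base 2244: x_0 = 2244^1371 mod 2743 = 1032. x_0 ∉ {1, 2742} and s = 1, so 2244 is a Miller–Rabin witness and 2743 is composite.
The smallest witness among the given bases is 2244.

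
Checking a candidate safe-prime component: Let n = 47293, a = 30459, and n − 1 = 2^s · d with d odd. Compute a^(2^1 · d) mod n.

n − 1 = 47292 = 2^2 · 11823, so s = 2 and d = 11823.
x_0 = 30459^11823 mod 47293 = 44264.
x_1 = 44264^2 mod 47293 = 47292.

47292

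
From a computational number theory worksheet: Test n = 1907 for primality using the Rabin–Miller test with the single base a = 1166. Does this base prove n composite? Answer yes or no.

n − 1 = 1906 = 2^1 · 953, so s = 1 and d = 953.
Repeated squaring mod 1907: 1166^1 ≡ 1166, 1166^2 ≡ 1772, 1166^4 ≡ 1062, 1166^8 ≡ 807, 1166^16 ≡ 962, 1166^32 ≡ 549, 1166^64 ≡ 95, 1166^128 ≡ 1397, 1166^256 ≡ 748, 1166^512 ≡ 753.
953 = 512 + 256 + 128 + 32 + 16 + 8 + 1, so 1166^953 ≡ 753·748·1397·549·962·807·1166 ≡ 1 (mod 1907).
x_0 = 1166^953 mod 1907 = 1.
x_0 = 1, so 1166 is not a witness.

no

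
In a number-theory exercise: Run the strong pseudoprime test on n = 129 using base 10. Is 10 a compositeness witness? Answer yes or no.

n − 1 = 128 = 2^7 · 1, so s = 7 and d = 1.
x_0 = 10^1 mod 129 = 10.
x_0 is neither 1 nor 128, so continue squaring.
x_1 = 10^2 mod 129 = 100.
x_2 = 100^2 mod 129 = 67.
x_3 = 67^2 mod 129 = 103.
x_4 = 103^2 mod 129 = 31.
x_5 = 31^2 mod 129 = 58.
x_6 = 58^2 mod 129 = 10.
Reached i = s−1 = 6 without hitting −1: 10 is a Miller–Rabin witness and 129 is composite.

yes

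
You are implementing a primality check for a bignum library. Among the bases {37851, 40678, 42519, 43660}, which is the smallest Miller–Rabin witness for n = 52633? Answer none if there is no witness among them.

n − 1 = 52632 = 2^3 · 6579, so s = 3 and d = 6579.
Base 37851: x_0 = 37851^6579 mod 52633 = 1. x_0 = 1, so 37851 is not a witness.
Base 40678: x_0 = 40678^6579 mod 52633 = 42435. x_0 is neither 1 nor 52632, so continue squaring. x_1 = 42435^2 mod 52633 = 49029. x_2 = 49029^2 mod 52633 = 41098. Reached i = s−1 = 2 without hitting −1: 40678 is a Miller–Rabin witness and 52633 is composite.
Base 42519: x_0 = 42519^6579 mod 52633 = 15863. x_0 is neither 1 nor 52632, so continue squaring. x_1 = 15863^2 mod 52633 = 49029. x_2 = 49029^2 mod 52633 = 41098. Reached i = s−1 = 2 without hitting −1: 42519 is a Miller–Rabin witness and 52633 is composite.
Base 43660: x_0 = 43660^6579 mod 52633 = 44703. x_0 is neither 1 nor 52632, so continue squaring. x_1 = 44703^2 mod 52633 = 41098. x_2 = 41098^2 mod 52633 = 1. x_2 = 1 but x_1 ≠ ±1, a nontrivial square root of 1 — 43660 is a witness and 52633 is composite.
The smallest witness among the given bases is 40678.

40678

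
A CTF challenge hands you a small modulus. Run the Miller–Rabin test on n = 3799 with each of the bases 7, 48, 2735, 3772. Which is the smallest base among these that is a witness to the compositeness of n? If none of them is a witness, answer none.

n − 1 = 3798 = 2^1 · 1899, so s = 1 and d = 1899.
Base 7: x_0 = 7^1899 mod 3799 = 165. x_0 ∉ {1, 3798} and s = 1, so 7 is a Miller–Rabin witness and 3799 is composite.
Base 48: x_0 = 48^1899 mod 3799 = 308. x_0 ∉ {1, 3798} and s = 1, so 48 is a Miller–Rabin witness and 3799 is composite.
Base 2735: x_0 = 2735^1899 mod 3799 = 644. x_0 ∉ {1, 3798} and s = 1, so 2735 is a Miller–Rabin witness and 3799 is composite.
Base 3772: x_0 = 3772^1899 mod 3799 = 3200. x_0 ∉ {1, 3798} and s = 1, so 3772 is a Miller–Rabin witness and 3799 is composite.
The smallest witness among the given bases is 7.

7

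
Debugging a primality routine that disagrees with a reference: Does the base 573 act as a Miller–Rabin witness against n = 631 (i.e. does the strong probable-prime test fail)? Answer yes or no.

n − 1 = 630 = 2^1 · 315, so s = 1 and d = 315.
x_0 = 573^315 mod 631 = 630.
x_0 = 630 ≡ −1, so 573 is not a witness.

no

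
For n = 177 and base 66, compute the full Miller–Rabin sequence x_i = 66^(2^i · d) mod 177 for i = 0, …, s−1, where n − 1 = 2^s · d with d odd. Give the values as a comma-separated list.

n − 1 = 176 = 2^4 · 11, so s = 4 and d = 11.
x_0 = 66^11 mod 177 = 153.
x_1 = 153^2 mod 177 = 45.
x_2 = 45^2 mod 177 = 78.
x_3 = 78^2 mod 177 = 66.

153, 45, 78, 66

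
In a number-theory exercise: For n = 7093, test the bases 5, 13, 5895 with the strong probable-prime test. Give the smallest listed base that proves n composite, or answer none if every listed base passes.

5

n − 1 = 7092 = 2^2 · 1773, so s = 2 and d = 1773.
Base 5: x_0 = 5^1773 mod 7093 = 1392. x_0 is neither 1 nor 7092, so continue squaring. x_1 = 1392^2 mod 7093 = 1275. Reached i = s−1 = 1 without hitting −1: 5 is a Miller–Rabin witness and 7093 is composite.
Base 13: x_0 = 13^1773 mod 7093 = 3619. x_0 is neither 1 nor 7092, so continue squaring. x_1 = 3619^2 mod 7093 = 3483. Reached i = s−1 = 1 without hitting −1: 13 is a Miller–Rabin witness and 7093 is composite.
Base 5895: x_0 = 5895^1773 mod 7093 = 6387. x_0 is neither 1 nor 7092, so continue squaring. x_1 = 6387^2 mod 7093 = 1926. Reached i = s−1 = 1 without hitting −1: 5895 is a Miller–Rabin witness and 7093 is composite.
The smallest witness among the given bases is 5.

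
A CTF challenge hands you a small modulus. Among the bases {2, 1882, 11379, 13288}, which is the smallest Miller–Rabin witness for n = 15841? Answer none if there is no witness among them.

n − 1 = 15840 = 2^5 · 495, so s = 5 and d = 495.
Base 2: x_0 = 2^495 mod 15841 = 1. x_0 = 1, so 2 is not a witness.
Base 1882: x_0 = 1882^495 mod 15841 = 15840. x_0 = 15840 ≡ −1, so 1882 is not a witness.
Base 11379: x_0 = 11379^495 mod 15841 = 1. x_0 = 1, so 11379 is not a witness.
Base 13288: x_0 = 13288^495 mod 15841 = 1. x_0 = 1, so 13288 is not a witness.
No listed base is a witness for 15841.

none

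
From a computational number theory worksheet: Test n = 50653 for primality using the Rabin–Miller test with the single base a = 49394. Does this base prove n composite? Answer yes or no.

n − 1 = 50652 = 2^2 · 12663, so s = 2 and d = 12663.
By repeated squaring, 49394^12663 ≡ 37961 (mod 50653).
x_0 = 49394^12663 mod 50653 = 37961.
x_0 is neither 1 nor 50652, so continue squaring.
x_1 = 37961^2 mod 50653 = 10324.
Reached i = s−1 = 1 without hitting −1: 49394 is a Miller–Rabin witness and 50653 is composite.

yes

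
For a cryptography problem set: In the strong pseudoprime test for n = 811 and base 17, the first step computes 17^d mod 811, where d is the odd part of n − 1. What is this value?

810

n − 1 = 810 = 2^1 · 405, so s = 1 and d = 405.
By repeated squaring, 17^405 ≡ 810 (mod 811).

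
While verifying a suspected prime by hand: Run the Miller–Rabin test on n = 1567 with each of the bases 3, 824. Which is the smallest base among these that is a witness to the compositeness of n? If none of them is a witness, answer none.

n − 1 = 1566 = 2^1 · 783, so s = 1 and d = 783.
Base 3: x_0 = 3^783 mod 1567 = 1566. x_0 = 1566 ≡ −1, so 3 is not a witness.
Base 824: x_0 = 824^783 mod 1567 = 1. x_0 = 1, so 824 is not a witness.
No listed base is a witness for 1567.

none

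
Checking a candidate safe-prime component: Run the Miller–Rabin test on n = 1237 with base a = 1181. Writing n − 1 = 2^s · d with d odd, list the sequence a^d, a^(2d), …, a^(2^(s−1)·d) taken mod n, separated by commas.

n − 1 = 1236 = 2^2 · 309, so s = 2 and d = 309.
x_0 = 1181^309 mod 1237 = 1236.
x_1 = 1236^2 mod 1237 = 1.

1236, 1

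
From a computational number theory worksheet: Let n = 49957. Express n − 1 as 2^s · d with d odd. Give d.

Halving: 49956 → 24978 → 12489; 12489 is odd.
So 49956 = 2^2 · 12489.

12489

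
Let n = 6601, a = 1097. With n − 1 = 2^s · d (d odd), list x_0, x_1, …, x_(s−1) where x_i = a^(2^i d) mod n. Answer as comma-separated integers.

n − 1 = 6600 = 2^3 · 825, so s = 3 and d = 825.
x_0 = 1097^825 mod 6601 = 5452.
x_1 = 5452^2 mod 6601 = 1.
x_2 = 1^2 mod 6601 = 1.

5452, 1, 1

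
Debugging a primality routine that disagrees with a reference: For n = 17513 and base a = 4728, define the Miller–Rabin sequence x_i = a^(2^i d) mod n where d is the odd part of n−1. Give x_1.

8971

n − 1 = 17512 = 2^3 · 2189, so s = 3 and d = 2189.
x_0 = 4728^2189 mod 17513 = 731.
x_1 = 731^2 mod 17513 = 8971.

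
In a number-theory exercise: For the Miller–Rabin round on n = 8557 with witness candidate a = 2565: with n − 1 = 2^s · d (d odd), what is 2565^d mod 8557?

6194

n − 1 = 8556 = 2^2 · 2139, so s = 2 and d = 2139.
By repeated squaring, 2565^2139 ≡ 6194 (mod 8557).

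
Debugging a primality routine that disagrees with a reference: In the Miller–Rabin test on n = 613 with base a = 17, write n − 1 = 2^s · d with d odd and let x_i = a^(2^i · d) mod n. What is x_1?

1

n − 1 = 612 = 2^2 · 153, so s = 2 and d = 153.
x_0 = 17^153 mod 613 = 1.
x_1 = 1^2 mod 613 = 1.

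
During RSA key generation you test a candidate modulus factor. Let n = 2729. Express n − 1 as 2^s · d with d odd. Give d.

Halving: 2728 → 1364 → 682 → 341; 341 is odd.
So 2728 = 2^3 · 341.

341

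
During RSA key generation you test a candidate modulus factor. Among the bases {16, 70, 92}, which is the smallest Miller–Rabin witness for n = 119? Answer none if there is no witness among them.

16

n − 1 = 118 = 2^1 · 59, so s = 1 and d = 59.
Base 16: x_0 = 16^59 mod 119 = 67. x_0 ∉ {1, 118} and s = 1, so 16 is a Miller–Rabin witness and 119 is composite.
Base 70: x_0 = 70^59 mod 119 = 42. x_0 ∉ {1, 118} and s = 1, so 70 is a Miller–Rabin witness and 119 is composite.
Base 92: x_0 = 92^59 mod 119 = 99. x_0 ∉ {1, 118} and s = 1, so 92 is a Miller–Rabin witness and 119 is composite.
The smallest witness among the given bases is 16.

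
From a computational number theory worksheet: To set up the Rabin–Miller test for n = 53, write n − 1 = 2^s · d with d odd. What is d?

13

Halving: 52 → 26 → 13; 13 is odd.
So 52 = 2^2 · 13.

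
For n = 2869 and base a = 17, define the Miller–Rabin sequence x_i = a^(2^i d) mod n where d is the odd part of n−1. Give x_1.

676

n − 1 = 2868 = 2^2 · 717, so s = 2 and d = 717.
x_0 = 17^717 mod 2869 = 729.
x_1 = 729^2 mod 2869 = 676.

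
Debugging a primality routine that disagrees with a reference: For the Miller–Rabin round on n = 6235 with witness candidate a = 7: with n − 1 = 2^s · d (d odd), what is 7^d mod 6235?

687

n − 1 = 6234 = 2^1 · 3117, so s = 1 and d = 3117.
Repeated squaring mod 6235: 7^1 ≡ 7, 7^2 ≡ 49, 7^4 ≡ 2401, 7^8 ≡ 3661, 7^16 ≡ 3906, 7^32 ≡ 6026, 7^64 ≡ 36, 7^128 ≡ 1296, 7^256 ≡ 2401, 7^512 ≡ 3661, 7^1024 ≡ 3906, 7^2048 ≡ 6026.
3117 = 2048 + 1024 + 32 + 8 + 4 + 1, so 7^3117 ≡ 6026·3906·6026·3661·2401·7 ≡ 687 (mod 6235).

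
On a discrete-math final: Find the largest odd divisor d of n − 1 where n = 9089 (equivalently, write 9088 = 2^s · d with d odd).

71

Halving: 9088 → 4544 → 2272 → 1136 → 568 → 284 → 142 → 71; 71 is odd.
So 9088 = 2^7 · 71.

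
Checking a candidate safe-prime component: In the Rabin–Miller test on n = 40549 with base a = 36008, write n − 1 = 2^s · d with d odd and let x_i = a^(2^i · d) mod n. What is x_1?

17585

n − 1 = 40548 = 2^2 · 10137, so s = 2 and d = 10137.
Repeated squaring mod 40549: 36008^1 ≡ 36008, 36008^2 ≡ 21789, 36008^4 ≡ 12829, 36008^8 ≡ 35399, 36008^16 ≡ 3454, 36008^32 ≡ 8710, 36008^64 ≡ 37470, 36008^128 ≡ 32324, 36008^256 ≡ 14893, 36008^512 ≡ 38968, 36008^1024 ≡ 26072, 36008^2048 ≡ 26297, 36008^4096 ≡ 9563, 36008^8192 ≡ 12974.
10137 = 8192 + 1024 + 512 + 256 + 128 + 16 + 8 + 1, so 36008^10137 ≡ 12974·26072·38968·14893·32324·3454·35399·36008 ≡ 37082 (mod 40549).
x_0 = 37082.
x_1 = 37082^2 mod 40549 = 17585.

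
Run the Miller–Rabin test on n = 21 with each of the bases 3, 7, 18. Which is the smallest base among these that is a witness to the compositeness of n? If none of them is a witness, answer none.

3

n − 1 = 20 = 2^2 · 5, so s = 2 and d = 5.
Base 3: x_0 = 3^5 mod 21 = 12. x_0 is neither 1 nor 20, so continue squaring. x_1 = 12^2 mod 21 = 18. Reached i = s−1 = 1 without hitting −1: 3 is a Miller–Rabin witness and 21 is composite.
Base 7: x_0 = 7^5 mod 21 = 7. x_0 is neither 1 nor 20, so continue squaring. x_1 = 7^2 mod 21 = 7. Reached i = s−1 = 1 without hitting −1: 7 is a Miller–Rabin witness and 21 is composite.
Base 18: x_0 = 18^5 mod 21 = 9. x_0 is neither 1 nor 20, so continue squaring. x_1 = 9^2 mod 21 = 18. Reached i = s−1 = 1 without hitting −1: 18 is a Miller–Rabin witness and 21 is composite.
The smallest witness among the given bases is 3.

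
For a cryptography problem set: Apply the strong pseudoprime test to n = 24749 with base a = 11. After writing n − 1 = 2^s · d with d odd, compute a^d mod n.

7409

n − 1 = 24748 = 2^2 · 6187, so s = 2 and d = 6187.
11^6187 mod 24749 = 7409.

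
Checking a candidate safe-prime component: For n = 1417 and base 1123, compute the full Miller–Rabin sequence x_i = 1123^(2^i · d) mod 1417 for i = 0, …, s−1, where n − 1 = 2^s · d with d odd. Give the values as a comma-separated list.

1123, 1416, 1

n − 1 = 1416 = 2^3 · 177, so s = 3 and d = 177.
x_0 = 1123^177 mod 1417 = 1123.
x_1 = 1123^2 mod 1417 = 1416.
x_2 = 1416^2 mod 1417 = 1.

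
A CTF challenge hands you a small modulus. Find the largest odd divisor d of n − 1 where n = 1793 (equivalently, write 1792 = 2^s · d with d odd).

Halving: 1792 → 896 → 448 → 224 → 112 → 56 → 28 → 14 → 7; 7 is odd.
So 1792 = 2^8 · 7.

7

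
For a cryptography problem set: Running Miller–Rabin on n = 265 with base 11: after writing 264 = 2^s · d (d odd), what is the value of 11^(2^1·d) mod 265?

201

n − 1 = 264 = 2^3 · 33, so s = 3 and d = 33.
x_0 = 11^33 mod 265 = 131.
x_1 = 131^2 mod 265 = 201.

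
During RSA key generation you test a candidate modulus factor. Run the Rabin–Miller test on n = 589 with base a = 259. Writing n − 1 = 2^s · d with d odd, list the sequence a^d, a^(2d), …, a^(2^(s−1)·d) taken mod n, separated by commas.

n − 1 = 588 = 2^2 · 147, so s = 2 and d = 147.
x_0 = 259^147 mod 589 = 170.
x_1 = 170^2 mod 589 = 39.

170, 39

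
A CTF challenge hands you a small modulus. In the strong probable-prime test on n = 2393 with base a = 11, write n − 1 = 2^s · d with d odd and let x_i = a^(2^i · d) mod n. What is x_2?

n − 1 = 2392 = 2^3 · 299, so s = 3 and d = 299.
Repeated squaring mod 2393: 11^1 ≡ 11, 11^2 ≡ 121, 11^4 ≡ 283, 11^8 ≡ 1120, 11^16 ≡ 468, 11^32 ≡ 1261, 11^64 ≡ 1169, 11^128 ≡ 158, 11^256 ≡ 1034.
299 = 256 + 32 + 8 + 2 + 1, so 11^299 ≡ 1034·1261·1120·121·11 ≡ 1114 (mod 2393).
x_0 = 1114.
x_1 = 1114^2 mod 2393 = 1422.
x_2 = 1422^2 mod 2393 = 2392.

2392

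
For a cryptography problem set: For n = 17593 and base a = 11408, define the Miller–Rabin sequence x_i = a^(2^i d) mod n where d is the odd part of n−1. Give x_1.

3820

n − 1 = 17592 = 2^3 · 2199, so s = 3 and d = 2199.
x_0 = 11408^2199 mod 17593 = 9301.
x_1 = 9301^2 mod 17593 = 3820.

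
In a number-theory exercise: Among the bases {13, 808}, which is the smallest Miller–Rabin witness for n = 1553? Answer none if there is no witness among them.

n − 1 = 1552 = 2^4 · 97, so s = 4 and d = 97.
Base 13: x_0 = 13^97 mod 1553 = 99. x_0 is neither 1 nor 1552, so continue squaring. x_1 = 99^2 mod 1553 = 483. x_2 = 483^2 mod 1553 = 339. x_3 = 339^2 mod 1553 = 1552. x_3 ≡ −1, so 13 is not a witness.
Base 808: x_0 = 808^97 mod 1553 = 948. x_0 is neither 1 nor 1552, so continue squaring. x_1 = 948^2 mod 1553 = 1070. x_2 = 1070^2 mod 1553 = 339. x_3 = 339^2 mod 1553 = 1552. x_3 ≡ −1, so 808 is not a witness.
No listed base is a witness for 1553.

none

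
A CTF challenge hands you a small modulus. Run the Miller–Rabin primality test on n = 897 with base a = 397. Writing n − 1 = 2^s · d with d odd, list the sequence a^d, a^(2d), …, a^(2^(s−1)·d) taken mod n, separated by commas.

n − 1 = 896 = 2^7 · 7, so s = 7 and d = 7.
x_0 = 397^7 mod 897 = 877.
x_1 = 877^2 mod 897 = 400.
x_2 = 400^2 mod 897 = 334.
x_3 = 334^2 mod 897 = 328.
x_4 = 328^2 mod 897 = 841.
x_5 = 841^2 mod 897 = 445.
x_6 = 445^2 mod 897 = 685.

877, 400, 334, 328, 841, 445, 685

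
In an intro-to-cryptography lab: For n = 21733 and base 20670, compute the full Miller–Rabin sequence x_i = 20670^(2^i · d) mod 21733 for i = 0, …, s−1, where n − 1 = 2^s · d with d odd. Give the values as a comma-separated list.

17908, 4316

n − 1 = 21732 = 2^2 · 5433, so s = 2 and d = 5433.
x_0 = 20670^5433 mod 21733 = 17908.
x_1 = 17908^2 mod 21733 = 4316.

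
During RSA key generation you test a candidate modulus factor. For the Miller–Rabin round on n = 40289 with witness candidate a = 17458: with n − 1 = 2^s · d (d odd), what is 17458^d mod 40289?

n − 1 = 40288 = 2^5 · 1259, so s = 5 and d = 1259.
17458^1259 mod 40289 = 35320.

35320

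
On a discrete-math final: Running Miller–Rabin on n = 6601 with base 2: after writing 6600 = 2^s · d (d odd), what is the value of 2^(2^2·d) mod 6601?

n − 1 = 6600 = 2^3 · 825, so s = 3 and d = 825.
x_0 = 2^825 mod 6601 = 2738.
x_1 = 2738^2 mod 6601 = 4509.
x_2 = 4509^2 mod 6601 = 1.

1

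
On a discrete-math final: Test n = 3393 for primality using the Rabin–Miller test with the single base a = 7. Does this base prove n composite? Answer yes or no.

yes

n − 1 = 3392 = 2^6 · 53, so s = 6 and d = 53.
x_0 = 7^53 mod 3393 = 661.
x_0 is neither 1 nor 3392, so continue squaring.
x_1 = 661^2 mod 3393 = 2617.
x_2 = 2617^2 mod 3393 = 1615.
x_3 = 1615^2 mod 3393 = 2401.
x_4 = 2401^2 mod 3393 = 94.
x_5 = 94^2 mod 3393 = 2050.
Reached i = s−1 = 5 without hitting −1: 7 is a Miller–Rabin witness and 3393 is composite.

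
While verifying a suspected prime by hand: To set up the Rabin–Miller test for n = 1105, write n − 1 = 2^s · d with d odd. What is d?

Halving: 1104 → 552 → 276 → 138 → 69; 69 is odd.
So 1104 = 2^4 · 69.

69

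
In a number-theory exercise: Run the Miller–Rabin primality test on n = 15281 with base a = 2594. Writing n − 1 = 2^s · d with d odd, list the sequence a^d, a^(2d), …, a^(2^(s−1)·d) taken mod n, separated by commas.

n − 1 = 15280 = 2^4 · 955, so s = 4 and d = 955.
x_0 = 2594^955 mod 15281 = 5443.
x_1 = 5443^2 mod 15281 = 11671.
x_2 = 11671^2 mod 15281 = 12688.
x_3 = 12688^2 mod 15281 = 9.

5443, 11671, 12688, 9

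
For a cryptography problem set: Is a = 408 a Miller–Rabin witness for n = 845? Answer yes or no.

n − 1 = 844 = 2^2 · 211, so s = 2 and d = 211.
x_0 = 408^211 mod 845 = 437.
x_0 is neither 1 nor 844, so continue squaring.
x_1 = 437^2 mod 845 = 844.
x_1 ≡ −1, so 408 is not a witness.

no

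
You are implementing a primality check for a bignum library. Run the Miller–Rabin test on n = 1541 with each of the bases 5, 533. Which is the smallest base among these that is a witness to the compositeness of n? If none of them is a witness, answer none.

n − 1 = 1540 = 2^2 · 385, so s = 2 and d = 385.
Base 5: x_0 = 5^385 mod 1541 = 1540. x_0 = 1540 ≡ −1, so 5 is not a witness.
Base 533: x_0 = 533^385 mod 1541 = 1. x_0 = 1, so 533 is not a witness.
No listed base is a witness for 1541.

none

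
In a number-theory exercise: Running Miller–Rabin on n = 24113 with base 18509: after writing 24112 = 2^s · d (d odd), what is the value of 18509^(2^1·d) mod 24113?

n − 1 = 24112 = 2^4 · 1507, so s = 4 and d = 1507.
x_0 = 18509^1507 mod 24113 = 15689.
x_1 = 15689^2 mod 24113 = 23330.

23330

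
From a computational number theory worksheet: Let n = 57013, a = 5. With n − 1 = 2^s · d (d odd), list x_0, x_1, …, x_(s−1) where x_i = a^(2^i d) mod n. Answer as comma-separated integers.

n − 1 = 57012 = 2^2 · 14253, so s = 2 and d = 14253.
x_0 = 5^14253 mod 57013 = 4811.
x_1 = 4811^2 mod 57013 = 55456.

4811, 55456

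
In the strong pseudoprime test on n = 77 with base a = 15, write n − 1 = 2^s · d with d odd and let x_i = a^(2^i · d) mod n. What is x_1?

64

n − 1 = 76 = 2^2 · 19, so s = 2 and d = 19.
By repeated squaring, 15^19 ≡ 36 (mod 77).
x_0 = 36.
x_1 = 36^2 mod 77 = 64.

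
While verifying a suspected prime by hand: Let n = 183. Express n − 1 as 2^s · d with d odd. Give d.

Halving: 182 → 91; 91 is odd.
So 182 = 2^1 · 91.

91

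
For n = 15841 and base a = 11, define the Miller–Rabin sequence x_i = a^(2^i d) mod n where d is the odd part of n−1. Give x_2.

218

n − 1 = 15840 = 2^5 · 495, so s = 5 and d = 495.
x_0 = 11^495 mod 15841 = 8989.
x_1 = 8989^2 mod 15841 = 13021.
x_2 = 13021^2 mod 15841 = 218.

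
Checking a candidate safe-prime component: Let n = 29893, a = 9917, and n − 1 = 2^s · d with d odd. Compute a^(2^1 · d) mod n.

n − 1 = 29892 = 2^2 · 7473, so s = 2 and d = 7473.
x_0 = 9917^7473 mod 29893 = 28678.
x_1 = 28678^2 mod 29893 = 11468.

11468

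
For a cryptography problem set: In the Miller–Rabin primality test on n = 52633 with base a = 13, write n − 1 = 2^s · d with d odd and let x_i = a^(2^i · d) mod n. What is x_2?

41098

n − 1 = 52632 = 2^3 · 6579, so s = 3 and d = 6579.
x_0 = 13^6579 mod 52633 = 36875.
x_1 = 36875^2 mod 52633 = 44703.
x_2 = 44703^2 mod 52633 = 41098.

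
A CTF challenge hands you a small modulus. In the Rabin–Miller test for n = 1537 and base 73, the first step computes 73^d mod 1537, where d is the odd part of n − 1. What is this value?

n − 1 = 1536 = 2^9 · 3, so s = 9 and d = 3.
73^3 mod 1537 = 156.

156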